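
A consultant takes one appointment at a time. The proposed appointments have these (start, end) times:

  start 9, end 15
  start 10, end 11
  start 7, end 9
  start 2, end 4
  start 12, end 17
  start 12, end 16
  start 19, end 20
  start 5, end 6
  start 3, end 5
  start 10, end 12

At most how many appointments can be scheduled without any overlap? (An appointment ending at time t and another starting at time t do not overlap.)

6

Order by finish time; keep every interval that doesn't clash with the previous kept one.
By end time: (2,4), (3,5), (5,6), (7,9), (10,11), (10,12), (9,15), (12,16), (12,17), (19,20).
Pick (2,4); next start ≥ 4 → (5,6); next start ≥ 6 → (7,9); next start ≥ 9 → (10,11); next start ≥ 11 → (12,16); next start ≥ 16 → (19,20).
Selected 6 appointments.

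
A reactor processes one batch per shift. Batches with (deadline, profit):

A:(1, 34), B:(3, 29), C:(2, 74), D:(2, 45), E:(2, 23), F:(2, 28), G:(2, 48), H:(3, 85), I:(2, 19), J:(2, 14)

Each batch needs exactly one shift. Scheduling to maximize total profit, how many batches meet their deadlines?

3

Take jobs in profit order; each goes to the latest open slot no later than its deadline.
By profit: H(d3,85), C(d2,74), G(d2,48), D(d2,45), A(d1,34), B(d3,29), F(d2,28), E(d2,23), I(d2,19), J(d2,14)
H→slot 3; C→slot 2; G→slot 1; D skipped; A skipped; B skipped; F skipped; E skipped; I skipped; J skipped.
3 of 10 scheduled.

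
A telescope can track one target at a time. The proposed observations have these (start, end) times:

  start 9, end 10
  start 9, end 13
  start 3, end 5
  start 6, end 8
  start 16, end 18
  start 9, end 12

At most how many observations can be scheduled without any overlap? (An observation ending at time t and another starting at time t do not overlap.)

Order by finish time; keep every interval that doesn't clash with the previous kept one.
Sorted by end: (3,5)  (6,8)  (9,10)  (9,12)  (9,13)  (16,18)
take (3,5); take (6,8); take (9,10); skip (9,12); skip (9,13); take (16,18).
Selected 4 observations.

4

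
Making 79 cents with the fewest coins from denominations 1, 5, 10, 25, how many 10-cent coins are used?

0

79 = 3×25 + 4×1
Count of 10: 0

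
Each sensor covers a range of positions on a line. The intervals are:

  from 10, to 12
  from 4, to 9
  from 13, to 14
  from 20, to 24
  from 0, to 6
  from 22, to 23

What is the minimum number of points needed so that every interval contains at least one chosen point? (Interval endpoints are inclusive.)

Sort by right endpoint; whenever an interval is uncovered, place a point at its right end.
By right end: [0,6]  [4,9]  [10,12]  [13,14]  [22,23]  [20,24]
[0,6] uncovered → point at 6; [10,12] uncovered → point at 12; [13,14] uncovered → point at 14; [22,23] uncovered → point at 23.
Points: 6, 12, 14, 23 (4 total).

4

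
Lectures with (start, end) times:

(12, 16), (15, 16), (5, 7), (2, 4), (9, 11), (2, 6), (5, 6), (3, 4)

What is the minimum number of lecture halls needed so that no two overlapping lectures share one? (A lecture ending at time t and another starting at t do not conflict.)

The answer is the maximum number of intervals overlapping at any instant.
Events (time:±→running): 2:+→1 2:+→2 3:+→3 … peak 3.

3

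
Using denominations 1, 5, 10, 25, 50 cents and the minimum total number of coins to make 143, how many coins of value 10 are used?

1

Greedy: take as many of the largest coin as possible, then repeat with the remainder.
143 − 2×50→43 − 1×25→18 − 1×10→8 − 1×5→3 − 3×1→0
Count of 10: 1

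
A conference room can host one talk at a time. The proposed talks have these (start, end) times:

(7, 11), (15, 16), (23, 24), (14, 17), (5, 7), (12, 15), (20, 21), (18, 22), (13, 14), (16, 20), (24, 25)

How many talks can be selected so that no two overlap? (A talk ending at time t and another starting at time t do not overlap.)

8

By end time: (5,7), (7,11), (13,14), (12,15), (15,16), (14,17), (16,20), (20,21), (18,22), (23,24), (24,25).
Pick (5,7); next start ≥ 7 → (7,11); next start ≥ 11 → (13,14); next start ≥ 14 → (15,16); next start ≥ 16 → (16,20); next start ≥ 20 → (20,21); next start ≥ 21 → (23,24); next start ≥ 24 → (24,25).
Selected 8 talks.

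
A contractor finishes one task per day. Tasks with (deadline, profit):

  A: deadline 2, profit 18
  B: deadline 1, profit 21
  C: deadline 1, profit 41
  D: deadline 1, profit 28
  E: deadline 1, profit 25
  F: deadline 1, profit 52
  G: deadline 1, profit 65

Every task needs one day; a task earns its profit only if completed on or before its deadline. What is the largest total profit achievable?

Profit order: G=65 F=52 C=41 D=28 E=25 B=21 A=18
Assign: G→slot 1, F skipped, C skipped, D skipped, E skipped, B skipped, A→slot 2.
Slots: [1:G] [2:A]
Profit = 65 + 18 = 83

83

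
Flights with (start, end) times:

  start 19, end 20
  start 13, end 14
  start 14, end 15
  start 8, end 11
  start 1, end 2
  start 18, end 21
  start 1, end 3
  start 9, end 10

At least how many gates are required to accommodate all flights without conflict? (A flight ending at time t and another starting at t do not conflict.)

2

The answer is the maximum number of intervals overlapping at any instant.
starts: [1, 1, 8, 9, 13, 14, 18, 19]
ends:   [2, 3, 10, 11, 14, 15, 20, 21]
s1→1 s1→2  — peak 2.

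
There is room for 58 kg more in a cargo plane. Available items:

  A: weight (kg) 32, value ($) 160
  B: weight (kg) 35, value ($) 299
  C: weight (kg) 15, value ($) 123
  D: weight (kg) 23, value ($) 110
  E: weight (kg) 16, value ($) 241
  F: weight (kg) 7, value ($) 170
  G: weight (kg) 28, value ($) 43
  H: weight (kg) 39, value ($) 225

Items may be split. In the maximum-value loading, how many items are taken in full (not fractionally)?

3

Sort by value per unit weight and fill in that order.
Order: F (170/7=24.29) > E (241/16=15.06) > B (299/35=8.54) > C (123/15=8.20) > H (225/39=5.77) > A (160/32=5.00) > D (110/23=4.78) > G (43/28=1.54)
Fill: take F (7 @ 170) → take E (16 @ 241) → take B (35 @ 299); 58/58 used.
3 item(s) taken whole.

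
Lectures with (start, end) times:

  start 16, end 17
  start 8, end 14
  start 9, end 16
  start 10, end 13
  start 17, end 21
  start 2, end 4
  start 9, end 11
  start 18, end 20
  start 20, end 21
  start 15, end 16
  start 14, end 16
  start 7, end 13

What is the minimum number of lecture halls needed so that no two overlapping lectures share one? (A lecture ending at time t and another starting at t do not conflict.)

Count concurrent intervals with a sweep; the peak is the room count.
starts: [2, 7, 8, 9, 9, 10, 14, 15, 16, 17, 18, 20]
ends:   [4, 11, 13, 13, 14, 16, 16, 16, 17, 20, 21, 21]
s2→1 e4→0 s7→1 s8→2 s9→3 s9→4 s10→5  — peak 5.

5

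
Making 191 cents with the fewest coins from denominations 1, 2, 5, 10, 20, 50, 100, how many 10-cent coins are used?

191 − 1×100→91 − 1×50→41 − 2×20→1 − 1×1→0
Count of 10: 0

0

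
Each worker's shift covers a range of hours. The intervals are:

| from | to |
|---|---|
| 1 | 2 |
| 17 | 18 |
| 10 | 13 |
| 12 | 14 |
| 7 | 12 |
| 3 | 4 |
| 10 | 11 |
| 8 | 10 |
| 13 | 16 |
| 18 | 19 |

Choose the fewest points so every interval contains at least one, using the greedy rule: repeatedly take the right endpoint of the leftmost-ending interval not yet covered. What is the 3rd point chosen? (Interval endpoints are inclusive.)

Sort by right endpoint; whenever an interval is uncovered, place a point at its right end.
Sorted: [1,2] [3,4] [8,10] [10,11] [7,12] [10,13] [12,14] [13,16] [17,18] [18,19]
{[1,2]} hit by 2; {[3,4]} hit by 4; {[8,10],[10,11],[7,12],[10,13]} hit by 10; {[12,14],[13,16]} hit by 14; {[17,18],[18,19]} hit by 18.
Points: 2, 4, 10, 14, 18 (5 total).

10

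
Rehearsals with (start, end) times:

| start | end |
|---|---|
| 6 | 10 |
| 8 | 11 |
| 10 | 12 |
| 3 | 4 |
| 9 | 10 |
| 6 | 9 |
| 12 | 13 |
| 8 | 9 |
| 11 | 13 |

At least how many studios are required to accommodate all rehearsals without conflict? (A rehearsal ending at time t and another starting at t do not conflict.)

Events (time:±→running): 3:+→1 4:-→0 6:+→1 6:+→2 8:+→3 8:+→4 … peak 4.

4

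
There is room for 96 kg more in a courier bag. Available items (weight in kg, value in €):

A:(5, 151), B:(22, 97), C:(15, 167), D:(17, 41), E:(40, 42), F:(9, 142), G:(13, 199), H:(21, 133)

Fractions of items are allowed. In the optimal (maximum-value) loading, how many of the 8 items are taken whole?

6

Greedy by value/weight ratio, highest first.
Order: A (151/5=30.20) > F (142/9=15.78) > G (199/13=15.31) > C (167/15=11.13) > H (133/21=6.33) > B (97/22=4.41) > D (41/17=2.41) > E (42/40=1.05)
Fill: take A (5 @ 151) → take F (9 @ 142) → take G (13 @ 199) → take C (15 @ 167) → take H (21 @ 133) → take B (22 @ 97) → take 11/17 of D → 26.53; 96/96 used.
6 item(s) taken whole; one partial (take 11/17 of D).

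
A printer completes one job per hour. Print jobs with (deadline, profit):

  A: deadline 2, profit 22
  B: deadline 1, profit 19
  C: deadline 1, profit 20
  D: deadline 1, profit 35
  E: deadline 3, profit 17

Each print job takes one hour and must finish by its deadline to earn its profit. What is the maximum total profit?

Sort by profit descending; place each in the latest free slot ≤ its deadline.
Profit order: D=35 A=22 C=20 B=19 E=17
Assign: D→slot 1, A→slot 2, C skipped, B skipped, E→slot 3.
Slots: [1:D] [2:A] [3:E]
Profit = 35 + 22 + 17 = 74

74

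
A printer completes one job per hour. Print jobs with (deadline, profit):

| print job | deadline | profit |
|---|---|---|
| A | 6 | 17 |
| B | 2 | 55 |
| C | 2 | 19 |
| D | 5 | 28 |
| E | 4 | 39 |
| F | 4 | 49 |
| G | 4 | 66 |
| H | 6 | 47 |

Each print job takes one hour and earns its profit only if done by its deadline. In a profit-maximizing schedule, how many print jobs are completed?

6

Take jobs in profit order; each goes to the latest open slot no later than its deadline.
Profit order: G=66 B=55 F=49 H=47 E=39 D=28 C=19 A=17
Assign: G→slot 4, B→slot 2, F→slot 3, H→slot 6, E→slot 1, D→slot 5, C skipped, A skipped.
Slots: [1:E] [2:B] [3:F] [4:G] [5:D] [6:H]
6 of 8 scheduled.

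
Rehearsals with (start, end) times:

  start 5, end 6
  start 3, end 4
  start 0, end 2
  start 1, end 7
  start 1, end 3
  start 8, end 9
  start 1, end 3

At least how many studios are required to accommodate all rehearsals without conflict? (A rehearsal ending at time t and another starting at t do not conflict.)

Count concurrent intervals with a sweep; the peak is the room count.
starts: [0, 1, 1, 1, 3, 5, 8]
ends:   [2, 3, 3, 4, 6, 7, 9]
s0→1 s1→2 s1→3 s1→4  — peak 4.

4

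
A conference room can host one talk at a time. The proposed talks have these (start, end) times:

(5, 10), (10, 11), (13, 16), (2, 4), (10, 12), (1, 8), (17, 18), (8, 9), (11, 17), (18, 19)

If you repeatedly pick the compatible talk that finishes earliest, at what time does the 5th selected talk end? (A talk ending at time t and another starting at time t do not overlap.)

18

By end time: (2,4), (1,8), (8,9), (5,10), (10,11), (10,12), (13,16), (11,17), (17,18), (18,19).
Pick (2,4); next start ≥ 4 → (8,9); next start ≥ 9 → (10,11); next start ≥ 11 → (13,16); next start ≥ 16 → (17,18); next start ≥ 18 → (18,19).
Selected: (2,4) (8,9) (10,11) (13,16) (17,18) (18,19)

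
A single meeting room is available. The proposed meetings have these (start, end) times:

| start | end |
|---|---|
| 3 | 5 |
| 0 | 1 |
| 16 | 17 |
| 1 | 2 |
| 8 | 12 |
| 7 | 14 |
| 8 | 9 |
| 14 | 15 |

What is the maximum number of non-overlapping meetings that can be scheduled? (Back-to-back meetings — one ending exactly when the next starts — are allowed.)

By end time: (0,1), (1,2), (3,5), (8,9), (8,12), (7,14), (14,15), (16,17).
Pick (0,1); next start ≥ 1 → (1,2); next start ≥ 2 → (3,5); next start ≥ 5 → (8,9); next start ≥ 9 → (14,15); next start ≥ 15 → (16,17).
Selected 6 meetings.

6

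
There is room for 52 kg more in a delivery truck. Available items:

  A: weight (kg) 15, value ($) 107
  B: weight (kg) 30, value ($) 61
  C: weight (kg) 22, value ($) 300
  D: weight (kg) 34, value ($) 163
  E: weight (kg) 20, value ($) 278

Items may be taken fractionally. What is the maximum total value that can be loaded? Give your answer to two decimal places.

649.33

Sort by value per unit weight and fill in that order.
Ratios (sorted): E 13.90, C 13.64, A 7.13, D 4.79, B 2.03
take E (20 @ 278); take C (22 @ 300); take 10/15 of A → 71.33. Capacity used 52/52.
Total value = 649.33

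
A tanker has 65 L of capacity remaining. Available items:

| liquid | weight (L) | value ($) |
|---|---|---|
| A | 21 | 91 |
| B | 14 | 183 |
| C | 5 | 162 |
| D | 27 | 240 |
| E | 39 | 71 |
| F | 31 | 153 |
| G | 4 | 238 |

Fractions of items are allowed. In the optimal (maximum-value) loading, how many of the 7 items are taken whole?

Order: G (238/4=59.50) > C (162/5=32.40) > B (183/14=13.07) > D (240/27=8.89) > F (153/31=4.94) > A (91/21=4.33) > E (71/39=1.82)
Fill: take G (4 @ 238) → take C (5 @ 162) → take B (14 @ 183) → take D (27 @ 240) → take 15/31 of F → 74.03; 65/65 used.
4 item(s) taken whole; one partial (take 15/31 of F).

4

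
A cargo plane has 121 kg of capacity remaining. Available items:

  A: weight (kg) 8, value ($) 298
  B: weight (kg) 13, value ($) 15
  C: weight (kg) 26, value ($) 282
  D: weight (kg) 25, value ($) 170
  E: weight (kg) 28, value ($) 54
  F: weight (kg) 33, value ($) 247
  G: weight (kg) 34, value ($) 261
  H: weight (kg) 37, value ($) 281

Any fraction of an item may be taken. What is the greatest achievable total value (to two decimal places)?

1241.76

Sort by value per unit weight and fill in that order.
Ratios (sorted): A 37.25, C 10.85, G 7.68, H 7.59, F 7.48, D 6.80, E 1.93, B 1.15
take A (8 @ 298); take C (26 @ 282); take G (34 @ 261); take H (37 @ 281); take 16/33 of F → 119.76. Capacity used 121/121.
Total value = 1241.76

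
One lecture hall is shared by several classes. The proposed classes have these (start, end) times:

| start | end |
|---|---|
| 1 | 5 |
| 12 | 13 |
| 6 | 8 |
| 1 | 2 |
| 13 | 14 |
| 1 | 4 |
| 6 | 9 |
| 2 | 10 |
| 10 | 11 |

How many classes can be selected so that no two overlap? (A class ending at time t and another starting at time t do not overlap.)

5

Order by finish time; keep every interval that doesn't clash with the previous kept one.
By end time: (1,2), (1,4), (1,5), (6,8), (6,9), (2,10), (10,11), (12,13), (13,14).
Pick (1,2); next start ≥ 2 → (6,8); next start ≥ 8 → (10,11); next start ≥ 11 → (12,13); next start ≥ 13 → (13,14).
Selected 5 classes.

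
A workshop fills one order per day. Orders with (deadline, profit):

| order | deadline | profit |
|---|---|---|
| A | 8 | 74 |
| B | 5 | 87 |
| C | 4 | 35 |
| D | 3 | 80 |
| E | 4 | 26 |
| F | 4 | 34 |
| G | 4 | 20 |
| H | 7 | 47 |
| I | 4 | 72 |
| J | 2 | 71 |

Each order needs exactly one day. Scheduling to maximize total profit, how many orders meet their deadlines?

Sort by profit descending; place each in the latest free slot ≤ its deadline.
Profit order: B=87 D=80 A=74 I=72 J=71 H=47 C=35 F=34 E=26 G=20
Assign: B→slot 5, D→slot 3, A→slot 8, I→slot 4, J→slot 2, H→slot 7, C→slot 1, F skipped, E skipped, G skipped.
Slots: [1:C] [2:J] [3:D] [4:I] [5:B] [7:H] [8:A]
7 of 10 scheduled.

7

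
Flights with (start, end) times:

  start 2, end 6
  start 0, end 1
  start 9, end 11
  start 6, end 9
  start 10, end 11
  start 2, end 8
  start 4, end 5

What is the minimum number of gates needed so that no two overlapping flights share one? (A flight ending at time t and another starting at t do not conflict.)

Count concurrent intervals with a sweep; the peak is the room count.
starts: [0, 2, 2, 4, 6, 9, 10]
ends:   [1, 5, 6, 8, 9, 11, 11]
s0→1 e1→0 s2→1 s2→2 s4→3  — peak 3.

3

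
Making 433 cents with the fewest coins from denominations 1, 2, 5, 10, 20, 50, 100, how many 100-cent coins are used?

4

Greedy: take as many of the largest coin as possible, then repeat with the remainder.
433 = 4×100 + 1×20 + 1×10 + 1×2 + 1×1
Count of 100: 4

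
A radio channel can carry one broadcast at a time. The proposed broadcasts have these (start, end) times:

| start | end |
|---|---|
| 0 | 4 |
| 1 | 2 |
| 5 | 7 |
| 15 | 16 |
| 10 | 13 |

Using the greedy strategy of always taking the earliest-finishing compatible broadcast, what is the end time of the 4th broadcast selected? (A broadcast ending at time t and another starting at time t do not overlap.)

Sort by end time and greedily take each interval whose start is ≥ the last chosen end.
By end time: (1,2), (0,4), (5,7), (10,13), (15,16).
Pick (1,2); next start ≥ 2 → (5,7); next start ≥ 7 → (10,13); next start ≥ 13 → (15,16).
Selected: (1,2) (5,7) (10,13) (15,16)

16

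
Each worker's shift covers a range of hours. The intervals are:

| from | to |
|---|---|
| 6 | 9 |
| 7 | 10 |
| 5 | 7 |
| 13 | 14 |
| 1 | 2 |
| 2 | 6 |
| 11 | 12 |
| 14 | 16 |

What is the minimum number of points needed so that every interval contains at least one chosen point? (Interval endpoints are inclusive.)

4

Sort by right endpoint; whenever an interval is uncovered, place a point at its right end.
Sorted: [1,2] [2,6] [5,7] [6,9] [7,10] [11,12] [13,14] [14,16]
{[1,2],[2,6]} hit by 2; {[5,7],[6,9],[7,10]} hit by 7; {[11,12]} hit by 12; {[13,14],[14,16]} hit by 14.
Points: 2, 7, 12, 14 (4 total).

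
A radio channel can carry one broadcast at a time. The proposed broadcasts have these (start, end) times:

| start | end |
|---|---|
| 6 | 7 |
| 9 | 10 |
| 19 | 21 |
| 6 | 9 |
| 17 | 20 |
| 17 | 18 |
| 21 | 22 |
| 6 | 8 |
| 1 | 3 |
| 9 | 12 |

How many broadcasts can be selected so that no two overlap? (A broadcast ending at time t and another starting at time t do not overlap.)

Order by finish time; keep every interval that doesn't clash with the previous kept one.
Sorted by end: (1,3)  (6,7)  (6,8)  (6,9)  (9,10)  (9,12)  (17,18)  (17,20)  (19,21)  (21,22)
take (1,3); take (6,7); take (9,10); take (17,18); take (19,21); take (21,22).
Selected 6 broadcasts.

6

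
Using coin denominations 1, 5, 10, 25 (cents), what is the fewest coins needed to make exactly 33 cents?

5

Greedy: take as many of the largest coin as possible, then repeat with the remainder.
33 = 1×25 + 1×5 + 3×1
Total coins = 1 + 1 + 3 = 5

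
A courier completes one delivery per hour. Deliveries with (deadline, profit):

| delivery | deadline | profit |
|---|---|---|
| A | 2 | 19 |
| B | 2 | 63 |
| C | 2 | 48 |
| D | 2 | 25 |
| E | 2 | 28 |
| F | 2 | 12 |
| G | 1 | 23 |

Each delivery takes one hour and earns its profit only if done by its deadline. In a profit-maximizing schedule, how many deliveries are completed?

By profit: B(d2,63), C(d2,48), E(d2,28), D(d2,25), G(d1,23), A(d2,19), F(d2,12)
B→slot 2; C→slot 1; E skipped; D skipped; G skipped; A skipped; F skipped.
2 of 7 scheduled.

2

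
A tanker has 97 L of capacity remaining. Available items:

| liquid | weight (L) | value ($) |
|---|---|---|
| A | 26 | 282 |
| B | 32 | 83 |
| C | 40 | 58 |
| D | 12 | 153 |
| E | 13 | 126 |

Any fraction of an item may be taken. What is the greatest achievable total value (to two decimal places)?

Sort by value per unit weight and fill in that order.
Ratios (sorted): D 12.75, A 10.85, E 9.69, B 2.59, C 1.45
take D (12 @ 153); take A (26 @ 282); take E (13 @ 126); take B (32 @ 83); take 14/40 of C → 20.30. Capacity used 97/97.
Total value = 664.30

664.30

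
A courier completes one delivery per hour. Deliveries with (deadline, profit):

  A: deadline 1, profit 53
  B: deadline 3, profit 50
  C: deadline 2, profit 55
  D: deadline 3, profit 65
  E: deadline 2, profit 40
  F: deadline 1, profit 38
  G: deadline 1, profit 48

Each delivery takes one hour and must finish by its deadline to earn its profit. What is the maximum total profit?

173

Sort by profit descending; place each in the latest free slot ≤ its deadline.
Profit order: D=65 C=55 A=53 B=50 G=48 E=40 F=38
Assign: D→slot 3, C→slot 2, A→slot 1, B skipped, G skipped, E skipped, F skipped.
Slots: [1:A] [2:C] [3:D]
Profit = 53 + 55 + 65 = 173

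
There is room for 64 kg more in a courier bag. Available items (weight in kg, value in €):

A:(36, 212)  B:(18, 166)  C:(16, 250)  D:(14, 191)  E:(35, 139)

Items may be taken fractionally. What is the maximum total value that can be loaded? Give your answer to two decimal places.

Sort by value per unit weight and fill in that order.
Ratios (sorted): C 15.62, D 13.64, B 9.22, A 5.89, E 3.97
take C (16 @ 250); take D (14 @ 191); take B (18 @ 166); take 16/36 of A → 94.22. Capacity used 64/64.
Total value = 701.22

701.22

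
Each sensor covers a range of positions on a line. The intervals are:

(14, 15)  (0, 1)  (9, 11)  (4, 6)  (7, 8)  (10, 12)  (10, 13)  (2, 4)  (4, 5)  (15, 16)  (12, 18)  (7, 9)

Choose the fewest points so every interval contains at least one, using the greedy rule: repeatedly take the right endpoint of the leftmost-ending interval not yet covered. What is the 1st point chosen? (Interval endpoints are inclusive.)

1

By right end: [0,1]  [2,4]  [4,5]  [4,6]  [7,8]  [7,9]  [9,11]  [10,12]  [10,13]  [14,15]  [15,16]  [12,18]
[0,1] uncovered → point at 1; [2,4] uncovered → point at 4; [7,8] uncovered → point at 8; [9,11] uncovered → point at 11; [14,15] uncovered → point at 15.
Points: 1, 4, 8, 11, 15 (5 total).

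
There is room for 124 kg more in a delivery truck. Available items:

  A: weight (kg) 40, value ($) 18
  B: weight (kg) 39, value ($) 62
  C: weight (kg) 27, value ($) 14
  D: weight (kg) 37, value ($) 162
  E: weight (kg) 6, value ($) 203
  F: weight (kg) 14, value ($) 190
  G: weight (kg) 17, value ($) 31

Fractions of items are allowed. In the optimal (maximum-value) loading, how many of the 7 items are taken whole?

5

Order: E (203/6=33.83) > F (190/14=13.57) > D (162/37=4.38) > G (31/17=1.82) > B (62/39=1.59) > C (14/27=0.52) > A (18/40=0.45)
Fill: take E (6 @ 203) → take F (14 @ 190) → take D (37 @ 162) → take G (17 @ 31) → take B (39 @ 62) → take 11/27 of C → 5.70; 124/124 used.
5 item(s) taken whole; one partial (take 11/27 of C).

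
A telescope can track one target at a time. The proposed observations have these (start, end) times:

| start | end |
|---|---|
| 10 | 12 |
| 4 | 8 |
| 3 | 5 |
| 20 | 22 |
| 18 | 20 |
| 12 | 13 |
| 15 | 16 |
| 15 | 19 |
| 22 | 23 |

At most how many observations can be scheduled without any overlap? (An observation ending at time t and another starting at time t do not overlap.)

Order by finish time; keep every interval that doesn't clash with the previous kept one.
Sorted by end: (3,5)  (4,8)  (10,12)  (12,13)  (15,16)  (15,19)  (18,20)  (20,22)  (22,23)
take (3,5); take (10,12); take (12,13); take (15,16); skip (15,19); take (18,20); take (20,22); take (22,23).
Selected 7 observations.

7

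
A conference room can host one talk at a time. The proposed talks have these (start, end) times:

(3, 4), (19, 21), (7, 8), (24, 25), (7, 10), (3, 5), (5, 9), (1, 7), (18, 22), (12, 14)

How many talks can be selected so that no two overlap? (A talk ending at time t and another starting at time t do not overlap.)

5

By end time: (3,4), (3,5), (1,7), (7,8), (5,9), (7,10), (12,14), (19,21), (18,22), (24,25).
Pick (3,4); next start ≥ 4 → (7,8); next start ≥ 8 → (12,14); next start ≥ 14 → (19,21); next start ≥ 21 → (24,25).
Selected 5 talks.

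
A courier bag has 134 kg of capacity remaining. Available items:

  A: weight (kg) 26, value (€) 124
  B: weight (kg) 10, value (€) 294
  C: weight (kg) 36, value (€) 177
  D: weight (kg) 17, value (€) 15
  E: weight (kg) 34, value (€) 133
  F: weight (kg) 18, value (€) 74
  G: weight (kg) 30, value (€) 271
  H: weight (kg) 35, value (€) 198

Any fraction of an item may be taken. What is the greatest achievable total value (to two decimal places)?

1049.69

Greedy by value/weight ratio, highest first.
Order: B (294/10=29.40) > G (271/30=9.03) > H (198/35=5.66) > C (177/36=4.92) > A (124/26=4.77) > F (74/18=4.11) > E (133/34=3.91) > D (15/17=0.88)
Fill: take B (10 @ 294) → take G (30 @ 271) → take H (35 @ 198) → take C (36 @ 177) → take 23/26 of A → 109.69; 134/134 used.
Total value = 1049.69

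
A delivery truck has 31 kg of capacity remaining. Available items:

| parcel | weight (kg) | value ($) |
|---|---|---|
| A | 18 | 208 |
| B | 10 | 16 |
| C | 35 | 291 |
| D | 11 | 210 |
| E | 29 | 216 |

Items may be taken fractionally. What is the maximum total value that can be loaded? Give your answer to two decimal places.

434.63

Order: D (210/11=19.09) > A (208/18=11.56) > C (291/35=8.31) > E (216/29=7.45) > B (16/10=1.60)
Fill: take D (11 @ 210) → take A (18 @ 208) → take 2/35 of C → 16.63; 31/31 used.
Total value = 434.63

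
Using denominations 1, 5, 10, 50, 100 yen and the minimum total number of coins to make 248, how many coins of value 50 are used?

0

248 = 2×100 + 4×10 + 1×5 + 3×1
Count of 50: 0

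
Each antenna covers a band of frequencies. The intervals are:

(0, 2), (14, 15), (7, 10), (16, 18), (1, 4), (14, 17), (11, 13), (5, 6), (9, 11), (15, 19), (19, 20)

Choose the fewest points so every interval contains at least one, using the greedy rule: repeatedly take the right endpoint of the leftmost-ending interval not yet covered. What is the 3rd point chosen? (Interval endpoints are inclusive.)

10

Process intervals by earliest right end; each time one isn't hit yet, stab at its right endpoint.
By right end: [0,2]  [1,4]  [5,6]  [7,10]  [9,11]  [11,13]  [14,15]  [14,17]  [16,18]  [15,19]  [19,20]
[0,2] uncovered → point at 2; [5,6] uncovered → point at 6; [7,10] uncovered → point at 10; [11,13] uncovered → point at 13; [14,15] uncovered → point at 15; [16,18] uncovered → point at 18; [19,20] uncovered → point at 20.
Points: 2, 6, 10, 13, 15, 18, 20 (7 total).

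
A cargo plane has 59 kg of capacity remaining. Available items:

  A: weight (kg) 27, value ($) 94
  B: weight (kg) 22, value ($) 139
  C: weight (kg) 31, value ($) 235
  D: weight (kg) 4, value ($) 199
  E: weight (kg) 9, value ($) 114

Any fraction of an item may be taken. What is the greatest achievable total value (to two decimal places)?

642.77

Ratios (sorted): D 49.75, E 12.67, C 7.58, B 6.32, A 3.48
take D (4 @ 199); take E (9 @ 114); take C (31 @ 235); take 15/22 of B → 94.77. Capacity used 59/59.
Total value = 642.77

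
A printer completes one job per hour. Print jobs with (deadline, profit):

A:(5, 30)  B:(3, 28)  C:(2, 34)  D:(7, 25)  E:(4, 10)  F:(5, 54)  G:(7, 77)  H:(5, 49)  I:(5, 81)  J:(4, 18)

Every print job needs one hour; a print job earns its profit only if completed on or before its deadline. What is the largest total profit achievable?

Sort by profit descending; place each in the latest free slot ≤ its deadline.
By profit: I(d5,81), G(d7,77), F(d5,54), H(d5,49), C(d2,34), A(d5,30), B(d3,28), D(d7,25), J(d4,18), E(d4,10)
I→slot 5; G→slot 7; F→slot 4; H→slot 3; C→slot 2; A→slot 1; B skipped; D→slot 6; J skipped; E skipped.
Profit = 30 + 34 + 49 + 54 + 81 + 25 + 77 = 350

350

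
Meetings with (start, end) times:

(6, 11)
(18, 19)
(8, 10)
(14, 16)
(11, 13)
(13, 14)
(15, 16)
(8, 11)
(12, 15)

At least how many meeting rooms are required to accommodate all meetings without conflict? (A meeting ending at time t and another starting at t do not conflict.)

starts: [6, 8, 8, 11, 12, 13, 14, 15, 18]
ends:   [10, 11, 11, 13, 14, 15, 16, 16, 19]
s6→1 s8→2 s8→3  — peak 3.

3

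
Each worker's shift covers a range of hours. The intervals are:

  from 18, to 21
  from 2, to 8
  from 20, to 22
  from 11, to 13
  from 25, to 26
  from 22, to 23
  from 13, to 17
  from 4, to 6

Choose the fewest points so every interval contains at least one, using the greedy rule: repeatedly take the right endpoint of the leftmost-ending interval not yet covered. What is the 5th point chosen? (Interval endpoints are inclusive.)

26

Sort by right endpoint; whenever an interval is uncovered, place a point at its right end.
By right end: [4,6]  [2,8]  [11,13]  [13,17]  [18,21]  [20,22]  [22,23]  [25,26]
[4,6] uncovered → point at 6; [11,13] uncovered → point at 13; [18,21] uncovered → point at 21; [22,23] uncovered → point at 23; [25,26] uncovered → point at 26.
Points: 6, 13, 21, 23, 26 (5 total).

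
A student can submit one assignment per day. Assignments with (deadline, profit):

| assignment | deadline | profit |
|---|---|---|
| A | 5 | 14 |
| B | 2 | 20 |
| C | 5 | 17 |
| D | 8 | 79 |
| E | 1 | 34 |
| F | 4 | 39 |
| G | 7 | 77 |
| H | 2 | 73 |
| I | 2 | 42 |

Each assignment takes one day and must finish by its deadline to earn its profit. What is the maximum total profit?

341

Take jobs in profit order; each goes to the latest open slot no later than its deadline.
By profit: D(d8,79), G(d7,77), H(d2,73), I(d2,42), F(d4,39), E(d1,34), B(d2,20), C(d5,17), A(d5,14)
D→slot 8; G→slot 7; H→slot 2; I→slot 1; F→slot 4; E skipped; B skipped; C→slot 5; A→slot 3.
Profit = 42 + 73 + 14 + 39 + 17 + 77 + 79 = 341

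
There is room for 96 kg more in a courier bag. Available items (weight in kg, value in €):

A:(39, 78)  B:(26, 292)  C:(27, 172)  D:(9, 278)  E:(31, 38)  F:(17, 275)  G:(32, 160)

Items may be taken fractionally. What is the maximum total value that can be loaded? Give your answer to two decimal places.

Sort by value per unit weight and fill in that order.
Order: D (278/9=30.89) > F (275/17=16.18) > B (292/26=11.23) > C (172/27=6.37) > G (160/32=5.00) > A (78/39=2.00) > E (38/31=1.23)
Fill: take D (9 @ 278) → take F (17 @ 275) → take B (26 @ 292) → take C (27 @ 172) → take 17/32 of G → 85.00; 96/96 used.
Total value = 1102.00

1102.00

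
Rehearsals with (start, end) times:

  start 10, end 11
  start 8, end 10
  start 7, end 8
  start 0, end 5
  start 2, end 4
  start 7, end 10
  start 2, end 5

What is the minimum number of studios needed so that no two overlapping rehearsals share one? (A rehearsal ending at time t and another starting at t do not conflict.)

The answer is the maximum number of intervals overlapping at any instant.
starts: [0, 2, 2, 7, 7, 8, 10]
ends:   [4, 5, 5, 8, 10, 10, 11]
s0→1 s2→2 s2→3  — peak 3.

3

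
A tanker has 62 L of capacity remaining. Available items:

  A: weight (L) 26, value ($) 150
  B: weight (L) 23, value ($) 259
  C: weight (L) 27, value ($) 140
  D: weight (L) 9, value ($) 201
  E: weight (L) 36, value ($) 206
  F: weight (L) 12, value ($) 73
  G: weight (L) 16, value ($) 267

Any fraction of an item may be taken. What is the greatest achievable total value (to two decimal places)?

Ratios (sorted): D 22.33, G 16.69, B 11.26, F 6.08, A 5.77, E 5.72, C 5.19
take D (9 @ 201); take G (16 @ 267); take B (23 @ 259); take F (12 @ 73); take 2/26 of A → 11.54. Capacity used 62/62.
Total value = 811.54

811.54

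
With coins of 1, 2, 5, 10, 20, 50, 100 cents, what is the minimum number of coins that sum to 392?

7

Greedy: take as many of the largest coin as possible, then repeat with the remainder.
392 − 3×100→92 − 1×50→42 − 2×20→2 − 1×2→0
Total coins = 3 + 1 + 2 + 1 = 7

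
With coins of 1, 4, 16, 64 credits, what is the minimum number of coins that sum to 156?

6

156 = 2×64 + 1×16 + 3×4
Total coins = 2 + 1 + 3 = 6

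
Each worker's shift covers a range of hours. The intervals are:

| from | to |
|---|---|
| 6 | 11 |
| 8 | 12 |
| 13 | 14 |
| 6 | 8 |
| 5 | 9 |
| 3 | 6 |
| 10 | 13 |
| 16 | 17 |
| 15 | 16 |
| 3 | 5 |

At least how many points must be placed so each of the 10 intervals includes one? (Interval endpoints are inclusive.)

4

By right end: [3,5]  [3,6]  [6,8]  [5,9]  [6,11]  [8,12]  [10,13]  [13,14]  [15,16]  [16,17]
[3,5] uncovered → point at 5; [6,8] uncovered → point at 8; [10,13] uncovered → point at 13; [15,16] uncovered → point at 16.
Points: 5, 8, 13, 16 (4 total).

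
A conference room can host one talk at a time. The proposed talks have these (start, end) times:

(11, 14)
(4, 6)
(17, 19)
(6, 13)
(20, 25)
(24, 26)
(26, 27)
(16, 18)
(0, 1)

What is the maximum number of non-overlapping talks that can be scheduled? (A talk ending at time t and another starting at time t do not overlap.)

6

Sorted by end: (0,1)  (4,6)  (6,13)  (11,14)  (16,18)  (17,19)  (20,25)  (24,26)  (26,27)
take (0,1); take (4,6); take (6,13); take (16,18); take (20,25); take (26,27).
Selected 6 talks.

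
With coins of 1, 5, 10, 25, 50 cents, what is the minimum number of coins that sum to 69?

7

69 − 1×50→19 − 1×10→9 − 1×5→4 − 4×1→0
Total coins = 1 + 1 + 1 + 4 = 7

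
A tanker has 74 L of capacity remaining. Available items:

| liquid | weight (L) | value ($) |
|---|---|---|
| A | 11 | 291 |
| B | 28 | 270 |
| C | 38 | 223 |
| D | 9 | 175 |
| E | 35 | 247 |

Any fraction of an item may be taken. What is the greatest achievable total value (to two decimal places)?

Greedy by value/weight ratio, highest first.
Order: A (291/11=26.45) > D (175/9=19.44) > B (270/28=9.64) > E (247/35=7.06) > C (223/38=5.87)
Fill: take A (11 @ 291) → take D (9 @ 175) → take B (28 @ 270) → take 26/35 of E → 183.49; 74/74 used.
Total value = 919.49

919.49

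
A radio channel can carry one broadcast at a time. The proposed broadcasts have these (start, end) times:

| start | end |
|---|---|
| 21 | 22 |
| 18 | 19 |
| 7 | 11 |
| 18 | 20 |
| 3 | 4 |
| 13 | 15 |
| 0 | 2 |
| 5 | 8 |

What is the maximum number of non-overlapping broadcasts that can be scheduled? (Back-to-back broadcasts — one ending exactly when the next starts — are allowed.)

6

Greedy by earliest finish: after sorting by end time, pick each interval compatible with the last pick.
By end time: (0,2), (3,4), (5,8), (7,11), (13,15), (18,19), (18,20), (21,22).
Pick (0,2); next start ≥ 2 → (3,4); next start ≥ 4 → (5,8); next start ≥ 8 → (13,15); next start ≥ 15 → (18,19); next start ≥ 19 → (21,22).
Selected 6 broadcasts.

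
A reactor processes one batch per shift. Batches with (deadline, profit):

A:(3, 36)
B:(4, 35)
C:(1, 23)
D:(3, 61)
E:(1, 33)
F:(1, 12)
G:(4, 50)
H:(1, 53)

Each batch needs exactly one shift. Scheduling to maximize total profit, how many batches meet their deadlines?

4

Take jobs in profit order; each goes to the latest open slot no later than its deadline.
By profit: D(d3,61), H(d1,53), G(d4,50), A(d3,36), B(d4,35), E(d1,33), C(d1,23), F(d1,12)
D→slot 3; H→slot 1; G→slot 4; A→slot 2; B skipped; E skipped; C skipped; F skipped.
4 of 8 scheduled.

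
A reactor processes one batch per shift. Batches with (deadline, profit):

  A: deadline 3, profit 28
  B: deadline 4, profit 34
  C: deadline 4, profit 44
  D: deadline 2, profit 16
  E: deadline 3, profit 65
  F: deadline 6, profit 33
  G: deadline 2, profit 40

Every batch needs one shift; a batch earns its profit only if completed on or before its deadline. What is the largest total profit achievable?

216

Take jobs in profit order; each goes to the latest open slot no later than its deadline.
By profit: E(d3,65), C(d4,44), G(d2,40), B(d4,34), F(d6,33), A(d3,28), D(d2,16)
E→slot 3; C→slot 4; G→slot 2; B→slot 1; F→slot 6; A skipped; D skipped.
Profit = 34 + 40 + 65 + 44 + 33 = 216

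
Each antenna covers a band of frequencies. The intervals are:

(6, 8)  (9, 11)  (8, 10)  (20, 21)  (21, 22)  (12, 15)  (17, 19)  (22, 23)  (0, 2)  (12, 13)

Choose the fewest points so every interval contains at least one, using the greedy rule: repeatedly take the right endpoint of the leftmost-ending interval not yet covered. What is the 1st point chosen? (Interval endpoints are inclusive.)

By right end: [0,2]  [6,8]  [8,10]  [9,11]  [12,13]  [12,15]  [17,19]  [20,21]  [21,22]  [22,23]
[0,2] uncovered → point at 2; [6,8] uncovered → point at 8; [9,11] uncovered → point at 11; [12,13] uncovered → point at 13; [17,19] uncovered → point at 19; [20,21] uncovered → point at 21; [22,23] uncovered → point at 23.
Points: 2, 8, 11, 13, 19, 21, 23 (7 total).

2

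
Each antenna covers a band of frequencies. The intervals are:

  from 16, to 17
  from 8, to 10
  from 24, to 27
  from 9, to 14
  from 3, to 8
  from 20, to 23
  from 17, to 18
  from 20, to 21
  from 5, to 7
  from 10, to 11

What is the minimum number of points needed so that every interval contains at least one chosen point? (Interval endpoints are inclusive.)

5

Sorted: [5,7] [3,8] [8,10] [10,11] [9,14] [16,17] [17,18] [20,21] [20,23] [24,27]
{[5,7],[3,8]} hit by 7; {[8,10],[10,11],[9,14]} hit by 10; {[16,17],[17,18]} hit by 17; {[20,21],[20,23]} hit by 21; {[24,27]} hit by 27.
Points: 7, 10, 17, 21, 27 (5 total).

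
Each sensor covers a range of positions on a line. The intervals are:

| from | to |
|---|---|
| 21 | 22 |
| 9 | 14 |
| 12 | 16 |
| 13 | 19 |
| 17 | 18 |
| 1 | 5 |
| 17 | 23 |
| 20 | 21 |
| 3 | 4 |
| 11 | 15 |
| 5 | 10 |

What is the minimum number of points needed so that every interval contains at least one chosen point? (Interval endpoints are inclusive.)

5

Sort by right endpoint; whenever an interval is uncovered, place a point at its right end.
Sorted: [3,4] [1,5] [5,10] [9,14] [11,15] [12,16] [17,18] [13,19] [20,21] [21,22] [17,23]
{[3,4],[1,5]} hit by 4; {[5,10],[9,14]} hit by 10; {[11,15],[12,16]} hit by 15; {[17,18],[13,19]} hit by 18; {[20,21],[21,22],[17,23]} hit by 21.
Points: 4, 10, 15, 18, 21 (5 total).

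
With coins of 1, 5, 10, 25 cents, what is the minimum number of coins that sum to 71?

Use the largest denomination that fits, subtract, and repeat.
71 − 2×25→21 − 2×10→1 − 1×1→0
Total coins = 2 + 2 + 1 = 5

5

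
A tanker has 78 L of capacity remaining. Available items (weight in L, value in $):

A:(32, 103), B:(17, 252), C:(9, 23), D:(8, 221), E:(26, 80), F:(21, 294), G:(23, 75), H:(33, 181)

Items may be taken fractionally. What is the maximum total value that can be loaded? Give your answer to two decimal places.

Greedy by value/weight ratio, highest first.
Ratios (sorted): D 27.62, B 14.82, F 14.00, H 5.48, G 3.26, A 3.22, E 3.08, C 2.56
take D (8 @ 221); take B (17 @ 252); take F (21 @ 294); take 32/33 of H → 175.52. Capacity used 78/78.
Total value = 942.52

942.52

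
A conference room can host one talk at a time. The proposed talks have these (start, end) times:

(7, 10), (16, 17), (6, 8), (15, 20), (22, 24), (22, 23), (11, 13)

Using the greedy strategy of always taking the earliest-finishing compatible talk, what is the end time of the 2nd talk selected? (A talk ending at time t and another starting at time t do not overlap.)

Greedy by earliest finish: after sorting by end time, pick each interval compatible with the last pick.
By end time: (6,8), (7,10), (11,13), (16,17), (15,20), (22,23), (22,24).
Pick (6,8); next start ≥ 8 → (11,13); next start ≥ 13 → (16,17); next start ≥ 17 → (22,23).
Selected: (6,8) (11,13) (16,17) (22,23)

13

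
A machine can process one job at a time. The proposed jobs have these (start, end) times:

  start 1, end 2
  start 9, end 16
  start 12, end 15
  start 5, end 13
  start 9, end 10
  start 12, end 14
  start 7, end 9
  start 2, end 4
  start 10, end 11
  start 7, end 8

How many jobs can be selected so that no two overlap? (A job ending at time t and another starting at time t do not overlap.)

6

Greedy by earliest finish: after sorting by end time, pick each interval compatible with the last pick.
By end time: (1,2), (2,4), (7,8), (7,9), (9,10), (10,11), (5,13), (12,14), (12,15), (9,16).
Pick (1,2); next start ≥ 2 → (2,4); next start ≥ 4 → (7,8); next start ≥ 8 → (9,10); next start ≥ 10 → (10,11); next start ≥ 11 → (12,14).
Selected 6 jobs.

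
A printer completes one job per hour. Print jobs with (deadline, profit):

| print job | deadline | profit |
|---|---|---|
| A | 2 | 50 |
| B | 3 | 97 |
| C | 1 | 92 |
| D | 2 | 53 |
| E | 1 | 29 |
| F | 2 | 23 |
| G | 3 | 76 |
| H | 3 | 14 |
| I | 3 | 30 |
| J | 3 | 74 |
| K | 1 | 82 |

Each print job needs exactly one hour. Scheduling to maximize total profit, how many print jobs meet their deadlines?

3

Take jobs in profit order; each goes to the latest open slot no later than its deadline.
Profit order: B=97 C=92 K=82 G=76 J=74 D=53 A=50 I=30 E=29 F=23 H=14
Assign: B→slot 3, C→slot 1, K skipped, G→slot 2, J skipped, D skipped, A skipped, I skipped, E skipped, F skipped, H skipped.
Slots: [1:C] [2:G] [3:B]
3 of 11 scheduled.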